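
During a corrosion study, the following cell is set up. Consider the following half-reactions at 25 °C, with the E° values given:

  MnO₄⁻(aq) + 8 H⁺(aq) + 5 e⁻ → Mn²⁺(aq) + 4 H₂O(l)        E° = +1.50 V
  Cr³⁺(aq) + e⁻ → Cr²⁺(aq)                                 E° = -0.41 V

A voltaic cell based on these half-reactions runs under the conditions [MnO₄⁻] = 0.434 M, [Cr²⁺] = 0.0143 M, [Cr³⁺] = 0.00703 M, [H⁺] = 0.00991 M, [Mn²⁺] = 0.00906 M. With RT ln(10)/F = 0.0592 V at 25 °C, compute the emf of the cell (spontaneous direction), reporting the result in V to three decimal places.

+1.758 V

MnO₄⁻/Mn²⁺ is the cathode (higher E°), Cr³⁺/Cr²⁺ the anode: E°cell = +1.50 − (-0.41) = +1.91 V, n = 5.
Overall: MnO₄⁻(aq) + 8 H⁺(aq) + 5 Cr²⁺(aq) → Mn²⁺(aq) + 4 H₂O(l) + 5 Cr³⁺(aq)
Q = [Mn²⁺]·[Cr³⁺]^5 / ([MnO₄⁻]·[H⁺]^8·[Cr²⁺]^5); log Q = 12.809.
E = E° − (0.0592/n) log Q = +1.91 − (0.0592/5)(12.809) = +1.758 V.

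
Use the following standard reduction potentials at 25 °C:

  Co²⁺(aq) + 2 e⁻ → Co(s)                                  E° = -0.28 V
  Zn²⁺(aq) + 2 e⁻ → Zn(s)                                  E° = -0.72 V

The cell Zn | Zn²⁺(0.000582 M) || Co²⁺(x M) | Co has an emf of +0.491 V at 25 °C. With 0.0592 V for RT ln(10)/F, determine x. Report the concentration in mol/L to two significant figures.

0.031 M

Co²⁺/Co is the cathode, Zn²⁺/Zn the anode: E°cell = +0.44 V, n = 2.
Overall reaction: Co²⁺(aq) + Zn(s) → Co(s) + Zn²⁺(aq); Q = [Zn²⁺]^1/[Co²⁺]^1.
From E = E° − (0.0592/n) log Q: log Q = (E° − E)·n/0.0592 = (+0.44 − (+0.491))·2/0.0592 = -1.7230.
So 1·log[Co²⁺] = 1·log(0.000582) − log Q = -3.2351 − (-1.7230) = -1.5121; [Co²⁺] = 10^(-1.5121) ≈ 0.031 M.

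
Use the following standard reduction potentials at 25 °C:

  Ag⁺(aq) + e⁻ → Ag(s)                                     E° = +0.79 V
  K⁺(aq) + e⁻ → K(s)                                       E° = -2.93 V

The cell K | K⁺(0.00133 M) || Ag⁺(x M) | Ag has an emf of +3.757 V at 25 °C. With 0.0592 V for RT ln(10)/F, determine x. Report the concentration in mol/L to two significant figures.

0.0056 M

Ag⁺/Ag is the cathode, K⁺/K the anode: E°cell = +3.72 V, n = 1.
Overall reaction: Ag⁺(aq) + K(s) → Ag(s) + K⁺(aq); Q = [K⁺]^1/[Ag⁺]^1.
From E = E° − (0.0592/n) log Q: log Q = (E° − E)·n/0.0592 = (+3.72 − (+3.757))·1/0.0592 = -0.6250.
So 1·log[Ag⁺] = 1·log(0.00133) − log Q = -2.8761 − (-0.6250) = -2.2511; [Ag⁺] = 10^(-2.2511) ≈ 0.0056 M.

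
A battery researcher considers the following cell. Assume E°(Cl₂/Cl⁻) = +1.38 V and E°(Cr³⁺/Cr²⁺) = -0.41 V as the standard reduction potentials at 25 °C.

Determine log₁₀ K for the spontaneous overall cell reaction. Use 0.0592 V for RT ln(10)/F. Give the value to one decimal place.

60.5

Cathode: Cl₂/Cl⁻; anode: Cr³⁺/Cr²⁺. E°cell = +1.79 V, n = 2.
log K = nE°cell / 0.0592 = (2)(+1.79) / 0.0592 = 60.5.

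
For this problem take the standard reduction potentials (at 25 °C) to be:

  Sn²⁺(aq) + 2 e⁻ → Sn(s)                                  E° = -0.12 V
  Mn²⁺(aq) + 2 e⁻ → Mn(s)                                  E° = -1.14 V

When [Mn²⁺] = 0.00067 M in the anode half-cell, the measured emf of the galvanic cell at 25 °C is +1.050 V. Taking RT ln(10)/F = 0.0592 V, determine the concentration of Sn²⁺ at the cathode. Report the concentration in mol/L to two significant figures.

0.0069 M

Sn²⁺/Sn is the cathode, Mn²⁺/Mn the anode: E°cell = +1.02 V, n = 2.
Overall reaction: Sn²⁺(aq) + Mn(s) → Sn(s) + Mn²⁺(aq); Q = [Mn²⁺]^1/[Sn²⁺]^1.
From E = E° − (0.0592/n) log Q: log Q = (E° − E)·n/0.0592 = (+1.02 − (+1.050))·2/0.0592 = -1.0135.
So 1·log[Sn²⁺] = 1·log(0.00067) − log Q = -3.1739 − (-1.0135) = -2.1604; [Sn²⁺] = 10^(-2.1604) ≈ 0.0069 M.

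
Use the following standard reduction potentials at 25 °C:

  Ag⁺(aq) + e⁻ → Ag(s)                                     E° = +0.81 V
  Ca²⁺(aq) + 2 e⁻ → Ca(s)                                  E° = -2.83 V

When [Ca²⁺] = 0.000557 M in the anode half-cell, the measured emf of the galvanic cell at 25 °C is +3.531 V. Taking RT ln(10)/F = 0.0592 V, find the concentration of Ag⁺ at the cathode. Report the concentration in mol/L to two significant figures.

Ag⁺/Ag is the cathode, Ca²⁺/Ca the anode: E°cell = +3.64 V, n = 2.
Overall reaction: 2 Ag⁺(aq) + Ca(s) → 2 Ag(s) + Ca²⁺(aq); Q = [Ca²⁺]^1/[Ag⁺]^2.
From E = E° − (0.0592/n) log Q: log Q = (E° − E)·n/0.0592 = (+3.64 − (+3.531))·2/0.0592 = 3.6824.
So 2·log[Ag⁺] = 1·log(0.000557) − log Q = -3.2541 − (3.6824) = -6.9365; log[Ag⁺] = -6.9365 / 2 = -3.4682; [Ag⁺] = 10^(-3.4682) ≈ 0.00034 M.

0.00034 M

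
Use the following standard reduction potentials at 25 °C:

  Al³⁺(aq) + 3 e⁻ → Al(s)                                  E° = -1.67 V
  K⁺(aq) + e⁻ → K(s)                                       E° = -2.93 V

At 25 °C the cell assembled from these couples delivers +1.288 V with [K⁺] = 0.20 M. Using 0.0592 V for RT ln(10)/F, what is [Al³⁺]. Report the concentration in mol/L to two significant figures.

0.21 M

Al³⁺/Al is the cathode, K⁺/K the anode: E°cell = +1.26 V, n = 3.
Overall reaction: Al³⁺(aq) + 3 K(s) → Al(s) + 3 K⁺(aq); Q = [K⁺]^3/[Al³⁺]^1.
From E = E° − (0.0592/n) log Q: log Q = (E° − E)·n/0.0592 = (+1.26 − (+1.288))·3/0.0592 = -1.4189.
So 1·log[Al³⁺] = 3·log(0.2) − log Q = -2.0969 − (-1.4189) = -0.6780; [Al³⁺] = 10^(-0.6780) ≈ 0.21 M.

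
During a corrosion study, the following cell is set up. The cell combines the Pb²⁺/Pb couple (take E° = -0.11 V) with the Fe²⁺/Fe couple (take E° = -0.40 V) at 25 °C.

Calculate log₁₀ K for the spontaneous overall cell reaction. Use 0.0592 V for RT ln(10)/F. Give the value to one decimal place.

Cathode: Pb²⁺/Pb; anode: Fe²⁺/Fe. E°cell = +0.29 V, n = 2.
log K = nE°cell / 0.0592 = (2)(+0.29) / 0.0592 = 9.8.

9.8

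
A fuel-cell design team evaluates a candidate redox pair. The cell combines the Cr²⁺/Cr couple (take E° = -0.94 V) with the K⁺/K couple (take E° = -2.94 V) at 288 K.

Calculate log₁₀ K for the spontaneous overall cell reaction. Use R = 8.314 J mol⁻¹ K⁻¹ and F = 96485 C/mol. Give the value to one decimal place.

70.0

Cathode: Cr²⁺/Cr; anode: K⁺/K. E°cell = (-0.94) − (-2.94) = +2.00 V, with n = 2.
ΔG° = −nFE° = −RT ln K, so ln K = nFE°/(RT) = (2)(96485)(+2.00) / ((8.314)(288)) = 161.182.
log₁₀ K = 161.182 / ln 10 = 70.0.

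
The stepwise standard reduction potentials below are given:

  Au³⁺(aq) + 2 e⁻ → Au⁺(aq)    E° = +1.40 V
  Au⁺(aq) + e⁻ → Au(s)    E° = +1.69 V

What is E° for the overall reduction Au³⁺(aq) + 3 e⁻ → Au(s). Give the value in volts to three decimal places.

Adding the free-energy changes (−nFE°) of the two steps gives −n₃FE°₃ = −n₁FE°₁ − n₂FE°₂.
E°₃ = (2×+1.40 + 1×+1.69) / 3 = (+4.490) / 3 = +1.497 V.

+1.497 V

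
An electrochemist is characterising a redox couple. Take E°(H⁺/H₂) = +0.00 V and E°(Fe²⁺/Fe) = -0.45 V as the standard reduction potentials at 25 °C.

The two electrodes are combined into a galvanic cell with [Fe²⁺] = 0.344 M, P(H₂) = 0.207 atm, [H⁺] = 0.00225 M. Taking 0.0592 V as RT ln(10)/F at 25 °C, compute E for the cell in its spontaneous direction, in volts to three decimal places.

+0.327 V

H⁺/H₂ is the cathode (higher E°), Fe²⁺/Fe the anode: E°cell = +0.00 − (-0.45) = +0.45 V, n = 2.
Overall: 2 H⁺(aq) + Fe(s) → H₂(g) + Fe²⁺(aq)
Q = P(H₂)·[Fe²⁺] / ([H⁺]^2); log Q = 4.148.
E = E° − (0.0592/n) log Q = +0.45 − (0.0592/2)(4.148) = +0.327 V.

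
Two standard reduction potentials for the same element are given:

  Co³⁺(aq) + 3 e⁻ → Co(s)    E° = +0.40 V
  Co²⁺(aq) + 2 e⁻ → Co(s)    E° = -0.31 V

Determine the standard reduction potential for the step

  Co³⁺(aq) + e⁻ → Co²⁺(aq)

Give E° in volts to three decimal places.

Sequential free energies add, so n₃E°₃ = n₁E°₁ + n₂E°₂.
With n₃ = 3, and the known step contributing 2×(-0.31) V, the unknown satisfies 1·E° = 3×(+0.40) − 2×(-0.31) = +1.820.
E° = +1.820 / 1 = +1.820 V.

+1.820 V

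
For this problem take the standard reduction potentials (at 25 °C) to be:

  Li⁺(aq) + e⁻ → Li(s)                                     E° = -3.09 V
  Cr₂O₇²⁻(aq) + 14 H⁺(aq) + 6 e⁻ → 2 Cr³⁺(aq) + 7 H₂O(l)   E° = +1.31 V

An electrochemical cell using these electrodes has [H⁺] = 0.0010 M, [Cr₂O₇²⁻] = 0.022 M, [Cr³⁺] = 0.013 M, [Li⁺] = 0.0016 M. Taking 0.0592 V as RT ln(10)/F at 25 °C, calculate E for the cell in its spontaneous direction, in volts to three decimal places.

+4.172 V

Cr₂O₇²⁻/Cr³⁺ is the cathode (higher E°), Li⁺/Li the anode: E°cell = +1.31 − (-3.09) = +4.40 V, n = 6.
Overall: Cr₂O₇²⁻(aq) + 14 H⁺(aq) + 6 Li(s) → 2 Cr³⁺(aq) + 7 H₂O(l) + 6 Li⁺(aq)
Q = [Cr³⁺]^2·[Li⁺]^6 / ([Cr₂O₇²⁻]·[H⁺]^14); log Q = 23.110.
E = E° − (0.0592/n) log Q = +4.40 − (0.0592/6)(23.110) = +4.172 V.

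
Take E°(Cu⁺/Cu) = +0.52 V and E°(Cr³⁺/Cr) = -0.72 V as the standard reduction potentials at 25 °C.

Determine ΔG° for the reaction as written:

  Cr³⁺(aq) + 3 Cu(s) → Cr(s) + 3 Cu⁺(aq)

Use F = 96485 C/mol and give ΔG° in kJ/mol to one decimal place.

+358.9 kJ/mol

As written, Cr³⁺/Cr is reduced (cathode) and Cu⁺/Cu is oxidised (anode), so E°cell = (-0.72) − (+0.52) = -1.24 V.
Balancing electrons gives n = 3.
ΔG° = −nFE° = −(3)(96485)(-1.24) = 358,924 J = +358.9 kJ/mol.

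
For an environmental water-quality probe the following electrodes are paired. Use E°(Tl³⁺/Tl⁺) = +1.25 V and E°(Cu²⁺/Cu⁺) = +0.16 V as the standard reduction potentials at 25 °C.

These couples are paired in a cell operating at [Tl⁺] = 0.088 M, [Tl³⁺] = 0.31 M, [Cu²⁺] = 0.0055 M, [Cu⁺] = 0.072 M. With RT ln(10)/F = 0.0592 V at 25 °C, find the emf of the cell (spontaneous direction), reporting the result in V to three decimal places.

+1.172 V

Tl³⁺/Tl⁺ is the cathode (higher E°), Cu²⁺/Cu⁺ the anode: E°cell = +1.25 − (+0.16) = +1.09 V, n = 2.
Overall: Tl³⁺(aq) + 2 Cu⁺(aq) → Tl⁺(aq) + 2 Cu²⁺(aq)
Q = [Tl⁺]·[Cu²⁺]^2 / ([Tl³⁺]·[Cu⁺]^2); log Q = -2.781.
E = E° − (0.0592/n) log Q = +1.09 − (0.0592/2)(-2.781) = +1.172 V.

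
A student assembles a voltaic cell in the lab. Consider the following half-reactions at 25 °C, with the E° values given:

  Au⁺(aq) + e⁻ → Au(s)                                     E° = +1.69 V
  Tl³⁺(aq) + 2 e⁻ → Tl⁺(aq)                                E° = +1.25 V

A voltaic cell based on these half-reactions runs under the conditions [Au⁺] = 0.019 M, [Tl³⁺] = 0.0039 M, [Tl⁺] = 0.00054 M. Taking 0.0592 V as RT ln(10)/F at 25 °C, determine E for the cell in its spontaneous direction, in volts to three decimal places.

+0.313 V

Au⁺/Au is the cathode (higher E°), Tl³⁺/Tl⁺ the anode: E°cell = +1.69 − (+1.25) = +0.44 V, n = 2.
Overall: 2 Au⁺(aq) + Tl⁺(aq) → 2 Au(s) + Tl³⁺(aq)
Q = [Tl³⁺] / ([Au⁺]^2·[Tl⁺]); log Q = 4.301.
E = E° − (0.0592/n) log Q = +0.44 − (0.0592/2)(4.301) = +0.313 V.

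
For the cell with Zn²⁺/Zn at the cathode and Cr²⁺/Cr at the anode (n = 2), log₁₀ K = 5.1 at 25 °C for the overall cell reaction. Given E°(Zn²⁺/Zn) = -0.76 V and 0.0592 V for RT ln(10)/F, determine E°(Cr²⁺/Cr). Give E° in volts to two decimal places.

-0.91 V

E°cell = (0.0592/n)·log K = (0.0592/2)(5.1) = +0.151 V.
Since Zn²⁺/Zn is the cathode and Cr²⁺/Cr the anode, E°cell = E°(Zn²⁺/Zn) − E°(Cr²⁺/Cr).
So E°(Cr²⁺/Cr) = E°(Zn²⁺/Zn) − E°cell = (-0.76) − (+0.151) = -0.91 V.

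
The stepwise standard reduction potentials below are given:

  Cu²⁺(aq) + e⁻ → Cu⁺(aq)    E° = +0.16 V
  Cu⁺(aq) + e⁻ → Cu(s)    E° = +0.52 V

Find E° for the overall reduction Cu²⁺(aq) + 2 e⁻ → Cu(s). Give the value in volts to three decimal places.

Standard free energies of sequential steps add: ΔG°₃ = ΔG°₁ + ΔG°₂, so n₃E°₃ = n₁E°₁ + n₂E°₂.
E°₃ = (1×+0.16 + 1×+0.52) / 2 = (+0.680) / 2 = +0.340 V.

+0.340 V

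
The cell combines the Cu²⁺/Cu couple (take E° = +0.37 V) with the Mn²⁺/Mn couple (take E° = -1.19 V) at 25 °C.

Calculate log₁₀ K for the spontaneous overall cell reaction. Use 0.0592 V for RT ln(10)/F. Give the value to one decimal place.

52.7

Cathode: Cu²⁺/Cu; anode: Mn²⁺/Mn. E°cell = +1.56 V, n = 2.
log K = nE°cell / 0.0592 = (2)(+1.56) / 0.0592 = 52.7.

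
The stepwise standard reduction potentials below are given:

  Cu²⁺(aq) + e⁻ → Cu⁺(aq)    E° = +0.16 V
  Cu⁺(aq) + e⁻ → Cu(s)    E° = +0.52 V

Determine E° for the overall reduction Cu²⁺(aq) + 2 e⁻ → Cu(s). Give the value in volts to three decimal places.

Adding the free-energy changes (−nFE°) of the two steps gives −n₃FE°₃ = −n₁FE°₁ − n₂FE°₂.
E°₃ = (1×+0.16 + 1×+0.52) / 2 = (+0.680) / 2 = +0.340 V.

+0.340 V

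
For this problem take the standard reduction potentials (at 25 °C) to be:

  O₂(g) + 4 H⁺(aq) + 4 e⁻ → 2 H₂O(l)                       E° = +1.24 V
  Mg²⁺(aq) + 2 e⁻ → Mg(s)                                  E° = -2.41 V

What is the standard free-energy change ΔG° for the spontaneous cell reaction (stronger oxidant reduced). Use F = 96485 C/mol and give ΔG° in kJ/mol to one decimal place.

O₂/H₂O (E° = +1.24 V) is the cathode; Mg²⁺/Mg (E° = -2.41 V) is the anode, so E°cell = +3.65 V.
Balancing electrons gives n = 4 (lcm of 4 and 2).
ΔG° = −nFE° = −(4)(96485)(+3.65) = -1,408,681 J = -1408.7 kJ/mol.

-1408.7 kJ/mol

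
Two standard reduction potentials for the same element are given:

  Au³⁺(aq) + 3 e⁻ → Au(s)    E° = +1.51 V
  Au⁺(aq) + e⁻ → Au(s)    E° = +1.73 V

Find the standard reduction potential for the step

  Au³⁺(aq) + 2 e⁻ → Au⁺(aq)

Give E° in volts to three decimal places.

Sequential free energies add, so n₃E°₃ = n₁E°₁ + n₂E°₂.
With n₃ = 3, and the known step contributing 1×(+1.73) V, the unknown satisfies 2·E° = 3×(+1.51) − 1×(+1.73) = +2.800.
E° = +2.800 / 2 = +1.400 V.

+1.400 V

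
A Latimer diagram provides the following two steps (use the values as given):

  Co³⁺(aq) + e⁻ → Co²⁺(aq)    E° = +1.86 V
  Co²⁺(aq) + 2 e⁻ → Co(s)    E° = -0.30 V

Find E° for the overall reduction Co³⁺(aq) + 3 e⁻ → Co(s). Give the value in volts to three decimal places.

Since ΔG° = −nFE° is additive over sequential reductions, n₃E°₃ = n₁E°₁ + n₂E°₂.
E°₃ = (1×+1.86 + 2×-0.30) / 3 = (+1.260) / 3 = +0.420 V.

+0.420 V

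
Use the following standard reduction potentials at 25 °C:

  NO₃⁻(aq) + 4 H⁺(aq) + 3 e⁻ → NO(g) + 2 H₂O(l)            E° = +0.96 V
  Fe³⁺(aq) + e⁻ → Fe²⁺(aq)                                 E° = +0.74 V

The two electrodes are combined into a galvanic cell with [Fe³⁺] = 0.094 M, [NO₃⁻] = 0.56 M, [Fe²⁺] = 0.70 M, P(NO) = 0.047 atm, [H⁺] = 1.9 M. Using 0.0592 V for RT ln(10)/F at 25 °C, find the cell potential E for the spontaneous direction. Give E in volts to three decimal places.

+0.315 V

NO₃⁻/NO is the cathode (higher E°), Fe³⁺/Fe²⁺ the anode: E°cell = +0.96 − (+0.74) = +0.22 V, n = 3.
Overall: NO₃⁻(aq) + 4 H⁺(aq) + 3 Fe²⁺(aq) → NO(g) + 2 H₂O(l) + 3 Fe³⁺(aq)
Q = P(NO)·[Fe³⁺]^3 / ([NO₃⁻]·[H⁺]^4·[Fe²⁺]^3); log Q = -4.807.
E = E° − (0.0592/n) log Q = +0.22 − (0.0592/3)(-4.807) = +0.315 V.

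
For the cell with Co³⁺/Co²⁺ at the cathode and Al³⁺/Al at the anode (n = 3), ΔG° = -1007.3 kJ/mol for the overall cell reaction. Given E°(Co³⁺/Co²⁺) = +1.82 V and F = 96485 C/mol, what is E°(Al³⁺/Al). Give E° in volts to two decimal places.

-1.66 V

E°cell = −ΔG°/(nF) = −(-1007.3×10³)/((3)(96485)) = +3.480 V.
Since Co³⁺/Co²⁺ is the cathode and Al³⁺/Al the anode, E°cell = E°(Co³⁺/Co²⁺) − E°(Al³⁺/Al).
So E°(Al³⁺/Al) = E°(Co³⁺/Co²⁺) − E°cell = (+1.82) − (+3.480) = -1.66 V.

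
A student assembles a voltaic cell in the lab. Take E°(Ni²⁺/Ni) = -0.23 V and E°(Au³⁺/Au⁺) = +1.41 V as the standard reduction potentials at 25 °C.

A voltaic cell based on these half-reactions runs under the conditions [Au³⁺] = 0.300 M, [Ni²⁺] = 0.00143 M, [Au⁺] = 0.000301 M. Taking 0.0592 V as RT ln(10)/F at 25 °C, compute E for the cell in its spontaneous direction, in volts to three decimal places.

Au³⁺/Au⁺ is the cathode (higher E°), Ni²⁺/Ni the anode: E°cell = +1.41 − (-0.23) = +1.64 V, n = 2.
Overall: Au³⁺(aq) + Ni(s) → Au⁺(aq) + Ni²⁺(aq)
Q = [Au⁺]·[Ni²⁺] / ([Au³⁺]); log Q = -5.843.
E = E° − (0.0592/n) log Q = +1.64 − (0.0592/2)(-5.843) = +1.813 V.

+1.813 V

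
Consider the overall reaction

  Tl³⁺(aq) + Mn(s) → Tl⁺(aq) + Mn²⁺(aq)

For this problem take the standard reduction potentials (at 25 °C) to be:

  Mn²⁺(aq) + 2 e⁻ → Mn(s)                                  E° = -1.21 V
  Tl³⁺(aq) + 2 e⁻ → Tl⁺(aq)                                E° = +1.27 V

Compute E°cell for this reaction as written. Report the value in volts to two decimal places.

+2.48 V

The Tl³⁺/Tl⁺ couple has the higher reduction potential, so it is the cathode; Mn²⁺/Mn is oxidised at the anode.
E°cell = E°(cathode) − E°(anode) = (+1.27) − (-1.21) = +2.48 V.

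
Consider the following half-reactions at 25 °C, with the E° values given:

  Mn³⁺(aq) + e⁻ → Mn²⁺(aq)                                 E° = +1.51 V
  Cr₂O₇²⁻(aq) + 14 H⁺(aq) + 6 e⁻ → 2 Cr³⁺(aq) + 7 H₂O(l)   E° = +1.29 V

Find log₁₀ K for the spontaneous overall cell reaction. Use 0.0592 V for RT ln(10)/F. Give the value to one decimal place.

Cathode: Mn³⁺/Mn²⁺; anode: Cr₂O₇²⁻/Cr³⁺. E°cell = +0.22 V, n = 6.
log K = nE°cell / 0.0592 = (6)(+0.22) / 0.0592 = 22.3.

22.3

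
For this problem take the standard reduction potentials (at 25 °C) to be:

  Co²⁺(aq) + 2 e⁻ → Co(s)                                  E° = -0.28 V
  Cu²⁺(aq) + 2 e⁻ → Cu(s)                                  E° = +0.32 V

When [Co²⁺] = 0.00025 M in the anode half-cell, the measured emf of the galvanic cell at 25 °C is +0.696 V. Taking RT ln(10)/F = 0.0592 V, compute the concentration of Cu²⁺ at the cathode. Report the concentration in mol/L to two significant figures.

0.44 M

Cu²⁺/Cu is the cathode, Co²⁺/Co the anode: E°cell = +0.60 V, n = 2.
Overall reaction: Cu²⁺(aq) + Co(s) → Cu(s) + Co²⁺(aq); Q = [Co²⁺]^1/[Cu²⁺]^1.
From E = E° − (0.0592/n) log Q: log Q = (E° − E)·n/0.0592 = (+0.60 − (+0.696))·2/0.0592 = -3.2432.
So 1·log[Cu²⁺] = 1·log(0.00025) − log Q = -3.6021 − (-3.2432) = -0.3589; [Cu²⁺] = 10^(-0.3589) ≈ 0.44 M.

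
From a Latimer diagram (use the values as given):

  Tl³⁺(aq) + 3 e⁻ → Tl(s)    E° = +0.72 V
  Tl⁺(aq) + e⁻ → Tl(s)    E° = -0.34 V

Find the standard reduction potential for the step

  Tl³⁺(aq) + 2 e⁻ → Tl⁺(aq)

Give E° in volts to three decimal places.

Sequential free energies add, so n₃E°₃ = n₁E°₁ + n₂E°₂.
With n₃ = 3, and the known step contributing 1×(-0.34) V, the unknown satisfies 2·E° = 3×(+0.72) − 1×(-0.34) = +2.500.
E° = +2.500 / 2 = +1.250 V.

+1.250 V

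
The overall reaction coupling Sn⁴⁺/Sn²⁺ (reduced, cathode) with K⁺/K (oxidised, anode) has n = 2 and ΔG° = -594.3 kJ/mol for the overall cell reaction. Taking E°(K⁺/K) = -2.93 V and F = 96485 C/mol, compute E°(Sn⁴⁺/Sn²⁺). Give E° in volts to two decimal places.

+0.15 V

E°cell = −ΔG°/(nF) = −(-594.3×10³)/((2)(96485)) = +3.080 V.
Since Sn⁴⁺/Sn²⁺ is the cathode and K⁺/K the anode, E°cell = E°(Sn⁴⁺/Sn²⁺) − E°(K⁺/K).
So E°(Sn⁴⁺/Sn²⁺) = E°cell + E°(K⁺/K) = +3.080 + (-2.93) = +0.15 V.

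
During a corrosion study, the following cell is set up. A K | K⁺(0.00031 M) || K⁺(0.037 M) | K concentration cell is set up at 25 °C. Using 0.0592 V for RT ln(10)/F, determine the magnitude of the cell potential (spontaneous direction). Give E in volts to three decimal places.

For a concentration cell E°cell = 0. The 0.037 M side is the cathode (reduction is favoured where [K⁺] is higher).
With n = 1, E = −(0.0592/1) log([K⁺]ₐₙ/[K⁺]꜀ₐₜ) = −(0.0592/1) log(0.00031/0.037) = −(0.0592/1)(-2.077) = +0.123 V.

+0.123 V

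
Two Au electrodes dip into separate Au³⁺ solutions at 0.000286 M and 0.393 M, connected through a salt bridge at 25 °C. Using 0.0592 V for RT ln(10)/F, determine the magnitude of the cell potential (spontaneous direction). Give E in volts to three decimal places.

+0.062 V

For a concentration cell E°cell = 0. The 0.393 M side is the cathode (reduction is favoured where [Au³⁺] is higher).
With n = 3, E = −(0.0592/3) log([Au³⁺]ₐₙ/[Au³⁺]꜀ₐₜ) = −(0.0592/3) log(0.000286/0.393) = −(0.0592/3)(-3.138) = +0.062 V.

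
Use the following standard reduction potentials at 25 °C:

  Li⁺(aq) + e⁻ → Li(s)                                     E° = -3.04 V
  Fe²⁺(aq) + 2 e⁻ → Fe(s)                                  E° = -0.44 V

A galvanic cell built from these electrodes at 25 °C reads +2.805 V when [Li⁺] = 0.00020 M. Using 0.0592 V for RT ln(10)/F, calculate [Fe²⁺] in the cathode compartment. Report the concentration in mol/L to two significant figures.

Fe²⁺/Fe is the cathode, Li⁺/Li the anode: E°cell = +2.60 V, n = 2.
Overall reaction: Fe²⁺(aq) + 2 Li(s) → Fe(s) + 2 Li⁺(aq); Q = [Li⁺]^2/[Fe²⁺]^1.
From E = E° − (0.0592/n) log Q: log Q = (E° − E)·n/0.0592 = (+2.60 − (+2.805))·2/0.0592 = -6.9257.
So 1·log[Fe²⁺] = 2·log(0.0002) − log Q = -7.3979 − (-6.9257) = -0.4722; [Fe²⁺] = 10^(-0.4722) ≈ 0.34 M.

0.34 M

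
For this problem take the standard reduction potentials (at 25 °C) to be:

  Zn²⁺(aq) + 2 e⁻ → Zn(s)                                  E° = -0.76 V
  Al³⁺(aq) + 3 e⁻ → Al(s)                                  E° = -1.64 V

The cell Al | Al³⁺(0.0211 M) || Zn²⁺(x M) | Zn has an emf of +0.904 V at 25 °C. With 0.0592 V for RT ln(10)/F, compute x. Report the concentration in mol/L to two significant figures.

0.49 M

Zn²⁺/Zn is the cathode, Al³⁺/Al the anode: E°cell = +0.88 V, n = 6.
Overall reaction: 3 Zn²⁺(aq) + 2 Al(s) → 3 Zn(s) + 2 Al³⁺(aq); Q = [Al³⁺]^2/[Zn²⁺]^3.
From E = E° − (0.0592/n) log Q: log Q = (E° − E)·n/0.0592 = (+0.88 − (+0.904))·6/0.0592 = -2.4324.
So 3·log[Zn²⁺] = 2·log(0.0211) − log Q = -3.3514 − (-2.4324) = -0.9190; log[Zn²⁺] = -0.9190 / 3 = -0.3063; [Zn²⁺] = 10^(-0.3063) ≈ 0.49 M.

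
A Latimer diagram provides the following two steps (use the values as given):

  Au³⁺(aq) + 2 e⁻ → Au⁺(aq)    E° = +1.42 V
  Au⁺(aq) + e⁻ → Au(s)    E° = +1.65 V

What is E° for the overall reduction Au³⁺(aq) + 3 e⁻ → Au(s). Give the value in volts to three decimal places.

+1.497 V

Adding the free-energy changes (−nFE°) of the two steps gives −n₃FE°₃ = −n₁FE°₁ − n₂FE°₂.
E°₃ = (2×+1.42 + 1×+1.65) / 3 = (+4.490) / 3 = +1.497 V.
E° values themselves are not directly additive — weighting by electron count is essential.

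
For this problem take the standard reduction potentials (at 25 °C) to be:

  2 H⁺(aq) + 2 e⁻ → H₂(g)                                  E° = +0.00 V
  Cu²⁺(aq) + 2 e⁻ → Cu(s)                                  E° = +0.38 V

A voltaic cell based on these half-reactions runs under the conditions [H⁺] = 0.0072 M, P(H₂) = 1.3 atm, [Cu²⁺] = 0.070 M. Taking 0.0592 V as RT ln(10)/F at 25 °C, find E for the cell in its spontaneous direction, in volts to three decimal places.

+0.476 V

Cu²⁺/Cu is the cathode (higher E°), H⁺/H₂ the anode: E°cell = +0.38 − (+0.00) = +0.38 V, n = 2.
Overall: Cu²⁺(aq) + H₂(g) → Cu(s) + 2 H⁺(aq)
Q = [H⁺]^2 / ([Cu²⁺]·P(H₂)); log Q = -3.244.
E = E° − (0.0592/n) log Q = +0.38 − (0.0592/2)(-3.244) = +0.476 V.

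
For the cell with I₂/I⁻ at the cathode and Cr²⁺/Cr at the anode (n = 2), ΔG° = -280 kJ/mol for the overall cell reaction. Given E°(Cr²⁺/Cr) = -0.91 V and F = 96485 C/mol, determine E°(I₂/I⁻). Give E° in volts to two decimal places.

E°cell = −ΔG°/(nF) = −(-280×10³)/((2)(96485)) = +1.451 V.
Since I₂/I⁻ is the cathode and Cr²⁺/Cr the anode, E°cell = E°(I₂/I⁻) − E°(Cr²⁺/Cr).
So E°(I₂/I⁻) = E°cell + E°(Cr²⁺/Cr) = +1.451 + (-0.91) = +0.54 V.

+0.54 V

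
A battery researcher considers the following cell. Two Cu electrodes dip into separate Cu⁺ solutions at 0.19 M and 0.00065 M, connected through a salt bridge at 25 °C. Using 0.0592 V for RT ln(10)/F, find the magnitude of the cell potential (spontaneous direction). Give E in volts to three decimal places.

For a concentration cell E°cell = 0. The 0.19 M side is the cathode (reduction is favoured where [Cu⁺] is higher).
With n = 1, E = −(0.0592/1) log([Cu⁺]ₐₙ/[Cu⁺]꜀ₐₜ) = −(0.0592/1) log(0.00065/0.19) = −(0.0592/1)(-2.466) = +0.146 V.

+0.146 V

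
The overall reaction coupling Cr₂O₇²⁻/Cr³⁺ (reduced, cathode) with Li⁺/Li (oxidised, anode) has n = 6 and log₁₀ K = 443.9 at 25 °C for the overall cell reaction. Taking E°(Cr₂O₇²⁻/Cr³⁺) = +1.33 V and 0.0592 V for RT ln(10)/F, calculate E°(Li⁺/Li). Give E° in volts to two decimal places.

E°cell = (0.0592/n)·log K = (0.0592/6)(443.9) = +4.380 V.
Since Cr₂O₇²⁻/Cr³⁺ is the cathode and Li⁺/Li the anode, E°cell = E°(Cr₂O₇²⁻/Cr³⁺) − E°(Li⁺/Li).
So E°(Li⁺/Li) = E°(Cr₂O₇²⁻/Cr³⁺) − E°cell = (+1.33) − (+4.380) = -3.05 V.

-3.05 V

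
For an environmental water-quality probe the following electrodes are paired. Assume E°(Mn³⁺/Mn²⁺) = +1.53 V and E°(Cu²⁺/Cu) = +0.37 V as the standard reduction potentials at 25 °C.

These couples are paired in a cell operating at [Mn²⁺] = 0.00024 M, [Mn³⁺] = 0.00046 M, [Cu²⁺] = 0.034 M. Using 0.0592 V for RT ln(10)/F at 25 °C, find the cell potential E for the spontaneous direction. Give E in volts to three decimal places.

+1.220 V

Mn³⁺/Mn²⁺ is the cathode (higher E°), Cu²⁺/Cu the anode: E°cell = +1.53 − (+0.37) = +1.16 V, n = 2.
Overall: 2 Mn³⁺(aq) + Cu(s) → 2 Mn²⁺(aq) + Cu²⁺(aq)
Q = [Mn²⁺]^2·[Cu²⁺] / ([Mn³⁺]^2); log Q = -2.034.
E = E° − (0.0592/n) log Q = +1.16 − (0.0592/2)(-2.034) = +1.220 V.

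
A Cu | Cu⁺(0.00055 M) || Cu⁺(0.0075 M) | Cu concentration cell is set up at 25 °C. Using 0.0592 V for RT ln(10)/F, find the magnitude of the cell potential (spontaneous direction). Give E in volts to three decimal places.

For a concentration cell E°cell = 0. The 0.0075 M side is the cathode (reduction is favoured where [Cu⁺] is higher).
With n = 1, E = −(0.0592/1) log([Cu⁺]ₐₙ/[Cu⁺]꜀ₐₜ) = −(0.0592/1) log(0.00055/0.0075) = −(0.0592/1)(-1.135) = +0.067 V.

+0.067 V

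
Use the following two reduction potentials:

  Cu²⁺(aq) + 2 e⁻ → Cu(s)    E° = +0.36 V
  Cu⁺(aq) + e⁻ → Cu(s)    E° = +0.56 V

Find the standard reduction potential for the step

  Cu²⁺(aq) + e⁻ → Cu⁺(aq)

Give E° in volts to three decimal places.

Sequential free energies add, so n₃E°₃ = n₁E°₁ + n₂E°₂.
With n₃ = 2, and the known step contributing 1×(+0.56) V, the unknown satisfies 1·E° = 2×(+0.36) − 1×(+0.56) = +0.160.
E° = +0.160 / 1 = +0.160 V.

+0.160 V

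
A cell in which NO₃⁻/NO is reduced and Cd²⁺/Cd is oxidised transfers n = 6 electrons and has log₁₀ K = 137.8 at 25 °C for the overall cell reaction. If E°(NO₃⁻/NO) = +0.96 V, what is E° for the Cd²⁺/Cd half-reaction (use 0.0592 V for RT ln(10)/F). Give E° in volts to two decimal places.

-0.40 V

E°cell = (0.0592/n)·log K = (0.0592/6)(137.8) = +1.360 V.
Since NO₃⁻/NO is the cathode and Cd²⁺/Cd the anode, E°cell = E°(NO₃⁻/NO) − E°(Cd²⁺/Cd).
So E°(Cd²⁺/Cd) = E°(NO₃⁻/NO) − E°cell = (+0.96) − (+1.360) = -0.40 V.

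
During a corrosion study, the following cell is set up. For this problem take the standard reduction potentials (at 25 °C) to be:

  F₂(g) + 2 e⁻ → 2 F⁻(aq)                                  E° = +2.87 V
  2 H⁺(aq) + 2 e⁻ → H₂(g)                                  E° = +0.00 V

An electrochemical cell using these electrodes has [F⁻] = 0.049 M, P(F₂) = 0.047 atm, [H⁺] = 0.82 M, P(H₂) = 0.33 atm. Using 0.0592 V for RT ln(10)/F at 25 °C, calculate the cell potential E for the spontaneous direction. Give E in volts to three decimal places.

+2.899 V

F₂/F⁻ is the cathode (higher E°), H⁺/H₂ the anode: E°cell = +2.87 − (+0.00) = +2.87 V, n = 2.
Overall: F₂(g) + H₂(g) → 2 F⁻(aq) + 2 H⁺(aq)
Q = [F⁻]^2·[H⁺]^2 / (P(F₂)·P(H₂)); log Q = -0.983.
E = E° − (0.0592/n) log Q = +2.87 − (0.0592/2)(-0.983) = +2.899 V.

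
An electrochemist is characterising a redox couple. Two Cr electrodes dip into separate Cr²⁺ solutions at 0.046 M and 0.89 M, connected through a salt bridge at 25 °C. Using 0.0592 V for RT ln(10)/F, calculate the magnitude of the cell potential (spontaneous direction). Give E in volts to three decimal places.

+0.038 V

For a concentration cell E°cell = 0. The 0.89 M side is the cathode (reduction is favoured where [Cr²⁺] is higher).
With n = 2, E = −(0.0592/2) log([Cr²⁺]ₐₙ/[Cr²⁺]꜀ₐₜ) = −(0.0592/2) log(0.046/0.89) = −(0.0592/2)(-1.287) = +0.038 V.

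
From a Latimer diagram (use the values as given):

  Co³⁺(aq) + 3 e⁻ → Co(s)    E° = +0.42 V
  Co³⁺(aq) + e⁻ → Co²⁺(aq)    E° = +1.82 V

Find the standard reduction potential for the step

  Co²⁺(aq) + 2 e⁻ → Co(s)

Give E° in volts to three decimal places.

-0.280 V

Sequential free energies add, so n₃E°₃ = n₁E°₁ + n₂E°₂.
With n₃ = 3, and the known step contributing 1×(+1.82) V, the unknown satisfies 2·E° = 3×(+0.42) − 1×(+1.82) = -0.560.
E° = -0.560 / 2 = -0.280 V.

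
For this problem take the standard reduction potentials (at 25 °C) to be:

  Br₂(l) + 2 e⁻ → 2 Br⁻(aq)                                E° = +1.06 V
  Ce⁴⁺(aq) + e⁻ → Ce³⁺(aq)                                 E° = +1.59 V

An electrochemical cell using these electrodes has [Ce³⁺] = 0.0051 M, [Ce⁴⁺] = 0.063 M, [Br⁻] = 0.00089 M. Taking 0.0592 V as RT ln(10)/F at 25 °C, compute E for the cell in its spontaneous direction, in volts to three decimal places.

Ce⁴⁺/Ce³⁺ is the cathode (higher E°), Br₂/Br⁻ the anode: E°cell = +1.59 − (+1.06) = +0.53 V, n = 2.
Overall: 2 Ce⁴⁺(aq) + 2 Br⁻(aq) → 2 Ce³⁺(aq) + Br₂(l)
Q = [Ce³⁺]^2 / ([Ce⁴⁺]^2·[Br⁻]^2); log Q = 3.918.
E = E° − (0.0592/n) log Q = +0.53 − (0.0592/2)(3.918) = +0.414 V.

+0.414 V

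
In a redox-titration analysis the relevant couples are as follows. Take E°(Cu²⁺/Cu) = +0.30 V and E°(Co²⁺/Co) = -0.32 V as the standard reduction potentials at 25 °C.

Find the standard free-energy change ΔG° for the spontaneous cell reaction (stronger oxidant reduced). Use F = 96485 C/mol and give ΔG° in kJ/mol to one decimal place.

Cu²⁺/Cu (E° = +0.30 V) is the cathode; Co²⁺/Co (E° = -0.32 V) is the anode, so E°cell = +0.62 V.
Balancing electrons gives n = 2 (lcm of 2 and 2).
ΔG° = −nFE° = −(2)(96485)(+0.62) = -119,641 J = -119.6 kJ/mol.

-119.6 kJ/mol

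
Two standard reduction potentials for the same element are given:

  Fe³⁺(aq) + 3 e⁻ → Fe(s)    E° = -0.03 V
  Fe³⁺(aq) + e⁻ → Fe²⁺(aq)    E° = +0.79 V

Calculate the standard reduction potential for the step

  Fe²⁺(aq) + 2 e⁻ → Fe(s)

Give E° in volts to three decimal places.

-0.440 V

Sequential free energies add, so n₃E°₃ = n₁E°₁ + n₂E°₂.
With n₃ = 3, and the known step contributing 1×(+0.79) V, the unknown satisfies 2·E° = 3×(-0.03) − 1×(+0.79) = -0.880.
E° = -0.880 / 2 = -0.440 V.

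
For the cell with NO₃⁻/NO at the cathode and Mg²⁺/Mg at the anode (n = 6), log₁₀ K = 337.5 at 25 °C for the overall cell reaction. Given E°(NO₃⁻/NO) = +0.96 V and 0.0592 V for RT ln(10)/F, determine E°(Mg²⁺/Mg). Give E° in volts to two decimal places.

-2.37 V

E°cell = (0.0592/n)·log K = (0.0592/6)(337.5) = +3.330 V.
Since NO₃⁻/NO is the cathode and Mg²⁺/Mg the anode, E°cell = E°(NO₃⁻/NO) − E°(Mg²⁺/Mg).
So E°(Mg²⁺/Mg) = E°(NO₃⁻/NO) − E°cell = (+0.96) − (+3.330) = -2.37 V.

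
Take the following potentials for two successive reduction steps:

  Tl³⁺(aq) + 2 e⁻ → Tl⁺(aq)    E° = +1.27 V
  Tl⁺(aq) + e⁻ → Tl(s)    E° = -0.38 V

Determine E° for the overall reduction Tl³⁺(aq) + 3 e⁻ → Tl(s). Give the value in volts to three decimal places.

+0.720 V

Standard free energies of sequential steps add: ΔG°₃ = ΔG°₁ + ΔG°₂, so n₃E°₃ = n₁E°₁ + n₂E°₂.
E°₃ = (2×+1.27 + 1×-0.38) / 3 = (+2.160) / 3 = +0.720 V.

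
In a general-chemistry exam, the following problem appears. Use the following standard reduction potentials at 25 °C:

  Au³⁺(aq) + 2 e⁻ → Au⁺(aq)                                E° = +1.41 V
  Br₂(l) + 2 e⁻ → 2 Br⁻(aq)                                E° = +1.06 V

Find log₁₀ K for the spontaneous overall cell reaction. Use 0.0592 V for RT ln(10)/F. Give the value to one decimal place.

Cathode: Au³⁺/Au⁺; anode: Br₂/Br⁻. E°cell = +0.35 V, n = 2.
log K = nE°cell / 0.0592 = (2)(+0.35) / 0.0592 = 11.8.

11.8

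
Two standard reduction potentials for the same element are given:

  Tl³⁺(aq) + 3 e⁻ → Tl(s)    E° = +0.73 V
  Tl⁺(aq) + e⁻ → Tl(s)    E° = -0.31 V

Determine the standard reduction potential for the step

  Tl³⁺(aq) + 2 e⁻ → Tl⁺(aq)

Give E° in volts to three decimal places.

+1.250 V

Sequential free energies add, so n₃E°₃ = n₁E°₁ + n₂E°₂.
With n₃ = 3, and the known step contributing 1×(-0.31) V, the unknown satisfies 2·E° = 3×(+0.73) − 1×(-0.31) = +2.500.
E° = +2.500 / 2 = +1.250 V.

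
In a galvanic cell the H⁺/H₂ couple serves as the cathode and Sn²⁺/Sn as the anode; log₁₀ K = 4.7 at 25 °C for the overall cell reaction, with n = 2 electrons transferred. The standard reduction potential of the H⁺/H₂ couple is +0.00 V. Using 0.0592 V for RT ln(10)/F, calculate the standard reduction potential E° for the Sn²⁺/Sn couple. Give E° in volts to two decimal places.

E°cell = (0.0592/n)·log K = (0.0592/2)(4.7) = +0.139 V.
Since H⁺/H₂ is the cathode and Sn²⁺/Sn the anode, E°cell = E°(H⁺/H₂) − E°(Sn²⁺/Sn).
So E°(Sn²⁺/Sn) = E°(H⁺/H₂) − E°cell = (+0.00) − (+0.139) = -0.14 V.

-0.14 V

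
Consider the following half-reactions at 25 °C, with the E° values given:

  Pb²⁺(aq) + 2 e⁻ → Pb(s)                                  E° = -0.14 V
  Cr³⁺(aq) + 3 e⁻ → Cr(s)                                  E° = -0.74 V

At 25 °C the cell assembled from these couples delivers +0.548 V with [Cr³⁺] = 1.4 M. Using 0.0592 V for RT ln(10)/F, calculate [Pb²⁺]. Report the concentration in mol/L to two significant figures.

Pb²⁺/Pb is the cathode, Cr³⁺/Cr the anode: E°cell = +0.60 V, n = 6.
Overall reaction: 3 Pb²⁺(aq) + 2 Cr(s) → 3 Pb(s) + 2 Cr³⁺(aq); Q = [Cr³⁺]^2/[Pb²⁺]^3.
From E = E° − (0.0592/n) log Q: log Q = (E° − E)·n/0.0592 = (+0.60 − (+0.548))·6/0.0592 = 5.2703.
So 3·log[Pb²⁺] = 2·log(1.4) − log Q = 0.2923 − (5.2703) = -4.9780; log[Pb²⁺] = -4.9780 / 3 = -1.6593; [Pb²⁺] = 10^(-1.6593) ≈ 0.022 M.

0.022 M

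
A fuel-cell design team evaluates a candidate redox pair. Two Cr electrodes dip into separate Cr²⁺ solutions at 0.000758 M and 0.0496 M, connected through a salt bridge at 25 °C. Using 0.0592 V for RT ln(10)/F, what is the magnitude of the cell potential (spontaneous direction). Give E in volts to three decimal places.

+0.054 V

For a concentration cell E°cell = 0. The 0.0496 M side is the cathode (reduction is favoured where [Cr²⁺] is higher).
With n = 2, E = −(0.0592/2) log([Cr²⁺]ₐₙ/[Cr²⁺]꜀ₐₜ) = −(0.0592/2) log(0.000758/0.0496) = −(0.0592/2)(-1.816) = +0.054 V.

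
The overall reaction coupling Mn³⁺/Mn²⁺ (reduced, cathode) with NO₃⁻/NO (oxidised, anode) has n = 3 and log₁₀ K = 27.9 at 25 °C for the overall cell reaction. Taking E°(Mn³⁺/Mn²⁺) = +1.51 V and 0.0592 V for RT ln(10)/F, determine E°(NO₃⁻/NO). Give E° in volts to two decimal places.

E°cell = (0.0592/n)·log K = (0.0592/3)(27.9) = +0.551 V.
Since Mn³⁺/Mn²⁺ is the cathode and NO₃⁻/NO the anode, E°cell = E°(Mn³⁺/Mn²⁺) − E°(NO₃⁻/NO).
So E°(NO₃⁻/NO) = E°(Mn³⁺/Mn²⁺) − E°cell = (+1.51) − (+0.551) = +0.96 V.

+0.96 V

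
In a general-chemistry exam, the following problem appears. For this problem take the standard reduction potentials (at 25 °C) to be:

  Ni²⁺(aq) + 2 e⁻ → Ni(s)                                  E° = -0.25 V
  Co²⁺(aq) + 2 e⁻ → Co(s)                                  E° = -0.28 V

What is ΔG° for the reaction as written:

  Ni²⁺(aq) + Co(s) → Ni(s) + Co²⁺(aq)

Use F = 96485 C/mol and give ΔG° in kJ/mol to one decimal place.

-5.8 kJ/mol

As written, Ni²⁺/Ni is reduced (cathode) and Co²⁺/Co is oxidised (anode), so E°cell = (-0.25) − (-0.28) = +0.03 V.
Balancing electrons gives n = 2.
ΔG° = −nFE° = −(2)(96485)(+0.03) = -5,789 J = -5.8 kJ/mol.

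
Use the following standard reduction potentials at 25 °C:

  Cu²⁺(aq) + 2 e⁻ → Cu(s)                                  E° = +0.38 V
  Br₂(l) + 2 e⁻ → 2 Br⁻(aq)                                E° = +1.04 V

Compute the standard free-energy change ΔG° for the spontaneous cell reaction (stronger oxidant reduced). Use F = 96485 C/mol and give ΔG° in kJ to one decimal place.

Br₂/Br⁻ (E° = +1.04 V) is the cathode; Cu²⁺/Cu (E° = +0.38 V) is the anode, so E°cell = +0.66 V.
Balancing electrons gives n = 2 (lcm of 2 and 2).
ΔG° = −nFE° = −(2)(96485)(+0.66) = -127,360 J = -127.4 kJ.

-127.4 kJ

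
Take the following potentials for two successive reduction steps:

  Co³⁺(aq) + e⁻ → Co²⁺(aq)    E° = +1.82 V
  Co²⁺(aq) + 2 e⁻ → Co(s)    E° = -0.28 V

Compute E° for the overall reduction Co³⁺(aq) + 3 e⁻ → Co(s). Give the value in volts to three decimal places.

+0.420 V

Standard free energies of sequential steps add: ΔG°₃ = ΔG°₁ + ΔG°₂, so n₃E°₃ = n₁E°₁ + n₂E°₂.
E°₃ = (1×+1.82 + 2×-0.28) / 3 = (+1.260) / 3 = +0.420 V.
E° values themselves are not directly additive — weighting by electron count is essential.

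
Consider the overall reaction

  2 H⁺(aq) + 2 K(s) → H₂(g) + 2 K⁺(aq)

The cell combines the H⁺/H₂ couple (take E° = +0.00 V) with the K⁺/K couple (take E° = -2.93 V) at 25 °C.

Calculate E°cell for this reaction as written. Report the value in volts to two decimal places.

The H⁺/H₂ couple has the higher reduction potential, so it is the cathode; K⁺/K is oxidised at the anode.
E°cell = E°(cathode) − E°(anode) = (+0.00) − (-2.93) = +2.93 V.
Since E°cell > 0, the reaction is spontaneous under standard conditions.

+2.93 V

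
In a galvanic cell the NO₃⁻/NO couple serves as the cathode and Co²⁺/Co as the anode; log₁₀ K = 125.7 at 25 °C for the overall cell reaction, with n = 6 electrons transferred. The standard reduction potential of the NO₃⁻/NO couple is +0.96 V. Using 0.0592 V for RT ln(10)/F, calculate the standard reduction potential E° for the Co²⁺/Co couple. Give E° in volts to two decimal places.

E°cell = (0.0592/n)·log K = (0.0592/6)(125.7) = +1.240 V.
Since NO₃⁻/NO is the cathode and Co²⁺/Co the anode, E°cell = E°(NO₃⁻/NO) − E°(Co²⁺/Co).
So E°(Co²⁺/Co) = E°(NO₃⁻/NO) − E°cell = (+0.96) − (+1.240) = -0.28 V.

-0.28 V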